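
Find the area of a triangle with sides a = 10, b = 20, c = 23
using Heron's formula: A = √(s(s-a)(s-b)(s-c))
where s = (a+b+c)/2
s = (10 + 20 + 23)/2 = 53/2 = 26.5
s − a = 16.5, s − b = 6.5, s − c = 3.5
s(s−a)(s−b)(s−c) = 26.5·16.5·6.5·3.5 = 9947.4375
Area = √9947.4375 ≈ 99.7368

s = 26.5, Area = 99.74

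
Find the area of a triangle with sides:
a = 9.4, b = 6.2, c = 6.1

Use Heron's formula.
s = (9.4 + 6.2 + 6.1)/2 = 21.7/2 = 10.85
s − a = 1.45, s − b = 4.65, s − c = 4.75
s(s−a)(s−b)(s−c) = 10.85·1.45·4.65·4.75 ≈ 347.492
Area = √347.492 ≈ 18.6411

Area = 18.64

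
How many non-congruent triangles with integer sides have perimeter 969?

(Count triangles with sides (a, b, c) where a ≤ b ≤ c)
Let a ≤ b ≤ c with a + b + c = 969. The only binding inequality is a + b > c, i.e. 969 − c > c, so c < 969/2; and c ≥ 969/3 since c is the largest side.
So 323 ≤ c ≤ 484. For each c, b runs from ⌈(969 − c)/2⌉ up to c (then a = 969 − b − c satisfies 1 ≤ a ≤ b automatically), giving c − ⌈(969 − c)/2⌉ + 1 choices.
Summing over c: 1 + 2 + 4 + 5 + … + 241 + 242  (162 terms, c = 323, …, 484) = 19683
Check (closed form: nearest integer to p²/48 for even p, (p+3)²/48 for odd p): (969+3)²/48 = 972²/48 = 944784/48 ≈ 19683.00 → 19683

19683 triangles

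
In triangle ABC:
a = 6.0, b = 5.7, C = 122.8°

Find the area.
Two sides and the included angle (SAS): A = ½·a·b·sin(C) = ½·6.0·5.7·sin(122.8°)
sin(122.8°) ≈ 0.840567
A ≈ ½·34.2·0.840567 = 17.1·0.840567 ≈ 14.3737

Area = 14.37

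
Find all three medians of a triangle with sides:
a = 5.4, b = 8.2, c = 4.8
Median formula: m_a = ½√(2b² + 2c² − a²) (and cyclically). a² = 29.16, b² = 67.24, c² = 23.04.
m_a = ½√(2·67.24 + 2·23.04 − 29.16) = ½√151.4 ≈ ½·12.3045 ≈ 6.15224
m_b = ½√(2·29.16 + 2·23.04 − 67.24) = ½√37.16 ≈ ½·6.0959 ≈ 3.04795
m_c = ½√(2·29.16 + 2·67.24 − 23.04) = ½√169.76 ≈ ½·13.0292 ≈ 6.5146

m_a = 6.152, m_b = 3.048, m_c = 6.515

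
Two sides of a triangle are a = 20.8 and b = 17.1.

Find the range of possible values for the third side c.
Triangle inequality: |a − b| < c < a + b
|a − b| = |20.8 − 17.1| = 3.7
a + b = 20.8 + 17.1 = 37.9

3.7 < c < 37.9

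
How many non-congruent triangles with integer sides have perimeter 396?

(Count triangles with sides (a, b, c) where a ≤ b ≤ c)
Let a ≤ b ≤ c with a + b + c = 396. The only binding inequality is a + b > c, i.e. 396 − c > c, so c < 396/2; and c ≥ 396/3 since c is the largest side.
So 132 ≤ c ≤ 197. For each c, b runs from ⌈(396 − c)/2⌉ up to c (then a = 396 − b − c satisfies 1 ≤ a ≤ b automatically), giving c − ⌈(396 − c)/2⌉ + 1 choices.
Summing over c: 1 + 2 + 4 + 5 + … + 97 + 98  (66 terms, c = 132, …, 197) = 3267
Check (closed form: nearest integer to p²/48 for even p, (p+3)²/48 for odd p): 396²/48 = 156816/48 ≈ 3267.00 → 3267

3267 triangles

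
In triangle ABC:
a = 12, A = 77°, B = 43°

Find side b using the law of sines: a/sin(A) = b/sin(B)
a/sin(A) = b/sin(B)  ⇒  b = a·sin(B)/sin(A) = 12·sin(43°)/sin(77°)
sin(43°) ≈ 0.681998, sin(77°) ≈ 0.97437
b ≈ 12·0.681998/0.97437 ≈ 8.18398/0.97437 ≈ 8.39925

b = 8.399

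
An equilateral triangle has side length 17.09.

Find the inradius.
r = Area/s with s the semi-perimeter.
Area = (√3/4)·17.09² = (√3/4)·292.0681 ≈ 0.433013·292.0681 ≈ 126.469
s = 3·17.09/2 = 25.635
r ≈ 126.469/25.635 ≈ 4.93346
(Equivalently r = side/(2√3) = 17.09/3.4641 ≈ 4.93346.)

r = 4.933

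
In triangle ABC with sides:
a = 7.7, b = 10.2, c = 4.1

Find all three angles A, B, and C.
Law of cosines for each angle (a² = 59.29, b² = 104.04, c² = 16.81):
cos(A) = (b² + c² − a²)/(2bc) = (104.04 + 16.81 − 59.29)/(2·10.2·4.1) = 61.56/83.64 ≈ 0.736011  ⇒  A ≈ 42.6072°
cos(B) = (a² + c² − b²)/(2ac) = (59.29 + 16.81 − 104.04)/(2·7.7·4.1) = -27.94/63.14 ≈ -0.442509  ⇒  B ≈ 116.264°
cos(C) = (a² + b² − c²)/(2ab) = (59.29 + 104.04 − 16.81)/(2·7.7·10.2) = 146.52/157.08 ≈ 0.932773  ⇒  C ≈ 21.1287°
Check: A + B + C ≈ 180°

A = 42.61°, B = 116.3°, C = 21.13°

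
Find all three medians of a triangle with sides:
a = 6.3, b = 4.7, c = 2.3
Median formula: m_a = ½√(2b² + 2c² − a²) (and cyclically). a² = 39.69, b² = 22.09, c² = 5.29.
m_a = ½√(2·22.09 + 2·5.29 − 39.69) = ½√15.07 ≈ ½·3.88201 ≈ 1.941
m_b = ½√(2·39.69 + 2·5.29 − 22.09) = ½√67.87 ≈ ½·8.23833 ≈ 4.11916
m_c = ½√(2·39.69 + 2·22.09 − 5.29) = ½√118.27 ≈ ½·10.8752 ≈ 5.4376

m_a = 1.941, m_b = 4.119, m_c = 5.438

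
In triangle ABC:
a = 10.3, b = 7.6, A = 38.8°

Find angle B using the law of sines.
a/sin(A) = b/sin(B)  ⇒  sin(B) = b·sin(A)/a = 7.6·sin(38.8°)/10.3
sin(38.8°) ≈ 0.626604
sin(B) ≈ 7.6·0.626604/10.3 ≈ 4.76219/10.3 ≈ 0.462348
B = arcsin(0.462348) ≈ 27.5388°
(Since b ≤ a we need B ≤ A, so the obtuse alternative 180° − 27.5388° ≈ 152.461° is rejected.)

B = 27.54°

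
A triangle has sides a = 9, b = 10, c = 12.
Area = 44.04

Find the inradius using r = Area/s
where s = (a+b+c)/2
s = (9 + 10 + 12)/2 = 31/2 = 15.5
r = Area/s = 44.04/15.5 ≈ 2.84129

r = 2.841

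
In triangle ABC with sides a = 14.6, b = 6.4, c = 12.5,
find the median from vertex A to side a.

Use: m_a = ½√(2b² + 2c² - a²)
m_a = ½√(2·6.4² + 2·12.5² − 14.6²) = ½√(2·40.96 + 2·156.25 − 213.16) = ½√(81.92 + 312.5 − 213.16) = ½√181.26
√181.26 ≈ 13.4633, so m_a ≈ 6.73164

m_a = 6.732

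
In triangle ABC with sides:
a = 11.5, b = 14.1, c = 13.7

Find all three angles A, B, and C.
Law of cosines for each angle (a² = 132.25, b² = 198.81, c² = 187.69):
cos(A) = (b² + c² − a²)/(2bc) = (198.81 + 187.69 − 132.25)/(2·14.1·13.7) = 254.25/386.34 ≈ 0.658099  ⇒  A ≈ 48.8449°
cos(B) = (a² + c² − b²)/(2ac) = (132.25 + 187.69 − 198.81)/(2·11.5·13.7) = 121.13/315.1 ≈ 0.384418  ⇒  B ≈ 67.3924°
cos(C) = (a² + b² − c²)/(2ab) = (132.25 + 198.81 − 187.69)/(2·11.5·14.1) = 143.37/324.3 ≈ 0.442091  ⇒  C ≈ 63.7627°
Check: A + B + C ≈ 180°

A = 48.84°, B = 67.39°, C = 63.76°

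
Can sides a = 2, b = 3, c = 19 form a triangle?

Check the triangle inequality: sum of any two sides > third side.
a + b vs c: 2 + 3 = 5 ≤ 19  ✗
a + c vs b: 2 + 19 = 21 > 3  ✓
b + c vs a: 3 + 19 = 22 > 2  ✓

No: 2 + 3 = 5 is not > 19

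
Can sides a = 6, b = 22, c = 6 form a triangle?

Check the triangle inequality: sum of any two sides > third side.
a + b vs c: 6 + 22 = 28 > 6  ✓
a + c vs b: 6 + 6 = 12 ≤ 22  ✗
b + c vs a: 22 + 6 = 28 > 6  ✓

No: 6 + 6 = 12 is not > 22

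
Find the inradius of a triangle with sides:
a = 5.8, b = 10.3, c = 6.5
r = Area/s where s is the semi-perimeter.
s = (5.8 + 10.3 + 6.5)/2 = 22.6/2 = 11.3
Area = √(s(s−a)(s−b)(s−c)) = √(11.3·5.5·1·4.8) ≈ √298.32 ≈ 17.2719
r ≈ 17.2719/11.3 ≈ 1.52849

r = 1.528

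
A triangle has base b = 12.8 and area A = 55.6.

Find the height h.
A = ½·b·h  ⇒  h = 2A/b = 2·55.6/12.8 = 111.2/12.8 ≈ 8.6875

h = 8.688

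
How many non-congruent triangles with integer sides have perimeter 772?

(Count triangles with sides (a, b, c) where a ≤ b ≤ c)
Let a ≤ b ≤ c with a + b + c = 772. The only binding inequality is a + b > c, i.e. 772 − c > c, so c < 772/2; and c ≥ 772/3 since c is the largest side.
So 258 ≤ c ≤ 385. For each c, b runs from ⌈(772 − c)/2⌉ up to c (then a = 772 − b − c satisfies 1 ≤ a ≤ b automatically), giving c − ⌈(772 − c)/2⌉ + 1 choices.
Summing over c: 2 + 3 + 5 + 6 + … + 191 + 192  (128 terms, c = 258, …, 385) = 12416
Check (closed form: nearest integer to p²/48 for even p, (p+3)²/48 for odd p): 772²/48 = 595984/48 ≈ 12416.33 → 12416

12416 triangles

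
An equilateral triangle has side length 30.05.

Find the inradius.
r = Area/s with s the semi-perimeter.
Area = (√3/4)·30.05² = (√3/4)·903.0025 ≈ 0.433013·903.0025 ≈ 391.012
s = 3·30.05/2 = 45.075
r ≈ 391.012/45.075 ≈ 8.67469
(Equivalently r = side/(2√3) = 30.05/3.4641 ≈ 8.67469.)

r = 8.675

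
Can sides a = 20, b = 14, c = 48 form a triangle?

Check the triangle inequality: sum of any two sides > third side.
a + b vs c: 20 + 14 = 34 ≤ 48  ✗
a + c vs b: 20 + 48 = 68 > 14  ✓
b + c vs a: 14 + 48 = 62 > 20  ✓

No: 20 + 14 = 34 is not > 48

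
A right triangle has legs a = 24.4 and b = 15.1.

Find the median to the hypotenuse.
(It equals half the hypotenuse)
Hypotenuse c = √(a² + b²) = √(595.36 + 228.01) = √823.37 ≈ 28.6944
Median to hypotenuse = c/2 ≈ 28.6944/2 ≈ 14.3472

Median = 14.35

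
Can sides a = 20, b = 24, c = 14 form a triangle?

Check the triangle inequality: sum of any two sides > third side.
a + b vs c: 20 + 24 = 44 > 14  ✓
a + c vs b: 20 + 14 = 34 > 24  ✓
b + c vs a: 24 + 14 = 38 > 20  ✓

Yes, triangle inequality satisfied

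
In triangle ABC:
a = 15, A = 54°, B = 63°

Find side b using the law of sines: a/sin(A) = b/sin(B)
a/sin(A) = b/sin(B)  ⇒  b = a·sin(B)/sin(A) = 15·sin(63°)/sin(54°)
sin(63°) ≈ 0.891007, sin(54°) ≈ 0.809017
b ≈ 15·0.891007/0.809017 ≈ 13.3651/0.809017 ≈ 16.5202

b = 16.52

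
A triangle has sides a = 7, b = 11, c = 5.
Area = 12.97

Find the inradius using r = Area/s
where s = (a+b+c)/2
s = (7 + 11 + 5)/2 = 23/2 = 11.5
r = Area/s = 12.97/11.5 ≈ 1.12783

r = 1.128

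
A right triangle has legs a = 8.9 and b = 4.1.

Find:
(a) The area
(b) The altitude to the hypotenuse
(a) The legs are perpendicular, so Area = ½·a·b = ½·8.9·4.1 = ½·36.49 = 18.245
(b) Hypotenuse c = √(a² + b²) = √(79.21 + 16.81) = √96.02 ≈ 9.79898
    Area = ½·c·h_c  ⇒  h_c = 2·Area/c = 36.49/9.79898 ≈ 3.72386

Area = 18.245, h_c = 3.724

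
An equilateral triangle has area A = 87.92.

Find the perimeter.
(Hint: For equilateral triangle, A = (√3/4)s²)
A = (√3/4)s²  ⇒  s² = 4A/√3 = 4·87.92/√3 = 351.68/1.73205 ≈ 203.043
s ≈ √203.043 ≈ 14.2493
Perimeter = 3s ≈ 3·14.2493 ≈ 42.7479

Perimeter = 42.75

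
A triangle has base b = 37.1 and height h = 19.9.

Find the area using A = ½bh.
A = ½·b·h = ½·37.1·19.9 = ½·738.29 = 369.145

Area = 369.145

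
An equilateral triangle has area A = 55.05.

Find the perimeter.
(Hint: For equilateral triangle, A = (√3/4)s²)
A = (√3/4)s²  ⇒  s² = 4A/√3 = 4·55.05/√3 = 220.2/1.73205 ≈ 127.133
s ≈ √127.133 ≈ 11.2753
Perimeter = 3s ≈ 3·11.2753 ≈ 33.8259

Perimeter = 33.83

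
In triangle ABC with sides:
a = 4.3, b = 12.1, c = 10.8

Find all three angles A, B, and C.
Law of cosines for each angle (a² = 18.49, b² = 146.41, c² = 116.64):
cos(A) = (b² + c² − a²)/(2bc) = (146.41 + 116.64 − 18.49)/(2·12.1·10.8) = 244.56/261.36 ≈ 0.935721  ⇒  A ≈ 20.6551°
cos(B) = (a² + c² − b²)/(2ac) = (18.49 + 116.64 − 146.41)/(2·4.3·10.8) = -11.28/92.88 ≈ -0.121447  ⇒  B ≈ 96.9756°
cos(C) = (a² + b² − c²)/(2ab) = (18.49 + 146.41 − 116.64)/(2·4.3·12.1) = 48.26/104.06 ≈ 0.463771  ⇒  C ≈ 62.3693°
Check: A + B + C ≈ 180°

A = 20.66°, B = 96.98°, C = 62.37°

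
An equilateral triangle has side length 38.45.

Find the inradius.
r = Area/s with s the semi-perimeter.
Area = (√3/4)·38.45² = (√3/4)·1478.4025 ≈ 0.433013·1478.4025 ≈ 640.167
s = 3·38.45/2 = 57.675
r ≈ 640.167/57.675 ≈ 11.0996
(Equivalently r = side/(2√3) = 38.45/3.4641 ≈ 11.0996.)

r = 11.1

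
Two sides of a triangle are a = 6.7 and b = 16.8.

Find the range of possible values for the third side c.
Triangle inequality: |a − b| < c < a + b
|a − b| = |6.7 − 16.8| = 10.1
a + b = 6.7 + 16.8 = 23.5

10.1 < c < 23.5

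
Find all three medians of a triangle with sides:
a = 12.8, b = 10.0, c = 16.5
Median formula: m_a = ½√(2b² + 2c² − a²) (and cyclically). a² = 163.84, b² = 100, c² = 272.25.
m_a = ½√(2·100 + 2·272.25 − 163.84) = ½√580.66 ≈ ½·24.0969 ≈ 12.0484
m_b = ½√(2·163.84 + 2·272.25 − 100) = ½√772.18 ≈ ½·27.7881 ≈ 13.8941
m_c = ½√(2·163.84 + 2·100 − 272.25) = ½√255.43 ≈ ½·15.9822 ≈ 7.99109

m_a = 12.05, m_b = 13.89, m_c = 7.991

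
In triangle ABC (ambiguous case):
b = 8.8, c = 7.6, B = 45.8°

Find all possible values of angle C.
b/sin(B) = c/sin(C)  ⇒  sin(C) = c·sin(B)/b = 7.6·sin(45.8°)/8.8
sin(45.8°) ≈ 0.716911
sin(C) ≈ 7.6·0.716911/8.8 ≈ 5.44852/8.8 ≈ 0.61915
Candidate 1: C₁ = arcsin(0.61915) ≈ 38.2541°  →  A = 180° − 45.8° − 38.2541° ≈ 95.9459° > 0, valid
Candidate 2: C₂ = 180° − C₁ ≈ 141.746°  →  A = 180° − 45.8° − 141.746° ≈ -7.5459° ≤ 0, not a valid triangle

C = 38.25° (one solution)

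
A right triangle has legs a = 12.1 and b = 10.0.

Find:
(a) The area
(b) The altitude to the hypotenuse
(a) The legs are perpendicular, so Area = ½·a·b = ½·12.1·10.0 = ½·121 = 60.5
(b) Hypotenuse c = √(a² + b²) = √(146.41 + 100) = √246.41 ≈ 15.6975
    Area = ½·c·h_c  ⇒  h_c = 2·Area/c = 121/15.6975 ≈ 7.70826

Area = 60.5, h_c = 7.708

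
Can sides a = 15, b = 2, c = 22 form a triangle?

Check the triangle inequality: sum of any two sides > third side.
a + b vs c: 15 + 2 = 17 ≤ 22  ✗
a + c vs b: 15 + 22 = 37 > 2  ✓
b + c vs a: 2 + 22 = 24 > 15  ✓

No: 15 + 2 = 17 is not > 22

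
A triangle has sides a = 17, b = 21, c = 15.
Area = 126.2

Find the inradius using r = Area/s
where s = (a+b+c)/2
s = (17 + 21 + 15)/2 = 53/2 = 26.5
r = Area/s = 126.2/26.5 ≈ 4.76226

r = 4.762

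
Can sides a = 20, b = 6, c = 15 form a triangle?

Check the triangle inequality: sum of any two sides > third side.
a + b vs c: 20 + 6 = 26 > 15  ✓
a + c vs b: 20 + 15 = 35 > 6  ✓
b + c vs a: 6 + 15 = 21 > 20  ✓

Yes, triangle inequality satisfied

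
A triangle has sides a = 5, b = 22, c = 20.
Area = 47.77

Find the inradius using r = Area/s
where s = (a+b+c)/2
s = (5 + 22 + 20)/2 = 47/2 = 23.5
r = Area/s = 47.77/23.5 ≈ 2.03277

r = 2.033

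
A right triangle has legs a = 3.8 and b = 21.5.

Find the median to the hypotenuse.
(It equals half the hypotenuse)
Hypotenuse c = √(a² + b²) = √(14.44 + 462.25) = √476.69 ≈ 21.8332
Median to hypotenuse = c/2 ≈ 21.8332/2 ≈ 10.9166

Median = 10.92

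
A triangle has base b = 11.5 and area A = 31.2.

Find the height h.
A = ½·b·h  ⇒  h = 2A/b = 2·31.2/11.5 = 62.4/11.5 ≈ 5.42609

h = 5.426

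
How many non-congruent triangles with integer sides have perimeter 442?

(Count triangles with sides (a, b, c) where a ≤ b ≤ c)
Let a ≤ b ≤ c with a + b + c = 442. The only binding inequality is a + b > c, i.e. 442 − c > c, so c < 442/2; and c ≥ 442/3 since c is the largest side.
So 148 ≤ c ≤ 220. For each c, b runs from ⌈(442 − c)/2⌉ up to c (then a = 442 − b − c satisfies 1 ≤ a ≤ b automatically), giving c − ⌈(442 − c)/2⌉ + 1 choices.
Summing over c: 2 + 3 + 5 + 6 + … + 108 + 110  (73 terms, c = 148, …, 220) = 4070
Check (closed form: nearest integer to p²/48 for even p, (p+3)²/48 for odd p): 442²/48 = 195364/48 ≈ 4070.08 → 4070

4070 triangles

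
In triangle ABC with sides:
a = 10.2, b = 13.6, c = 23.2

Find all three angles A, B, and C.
Law of cosines for each angle (a² = 104.04, b² = 184.96, c² = 538.24):
cos(A) = (b² + c² − a²)/(2bc) = (184.96 + 538.24 − 104.04)/(2·13.6·23.2) = 619.16/631.04 ≈ 0.981174  ⇒  A ≈ 11.1353°
cos(B) = (a² + c² − b²)/(2ac) = (104.04 + 538.24 − 184.96)/(2·10.2·23.2) = 457.32/473.28 ≈ 0.966278  ⇒  B ≈ 14.9219°
cos(C) = (a² + b² − c²)/(2ab) = (104.04 + 184.96 − 538.24)/(2·10.2·13.6) = -249.24/277.44 ≈ -0.898356  ⇒  C ≈ 153.943°
Check: A + B + C ≈ 180°

A = 11.14°, B = 14.92°, C = 153.9°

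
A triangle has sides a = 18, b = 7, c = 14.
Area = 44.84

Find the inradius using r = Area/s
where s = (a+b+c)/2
s = (18 + 7 + 14)/2 = 39/2 = 19.5
r = Area/s = 44.84/19.5 ≈ 2.29949

r = 2.299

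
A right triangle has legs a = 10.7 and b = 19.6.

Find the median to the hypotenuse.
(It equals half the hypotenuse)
Hypotenuse c = √(a² + b²) = √(114.49 + 384.16) = √498.65 ≈ 22.3305
Median to hypotenuse = c/2 ≈ 22.3305/2 ≈ 11.1652

Median = 11.17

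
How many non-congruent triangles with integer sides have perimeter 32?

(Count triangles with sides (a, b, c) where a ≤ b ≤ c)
Let a ≤ b ≤ c with a + b + c = 32. The only binding inequality is a + b > c, i.e. 32 − c > c, so c < 32/2; and c ≥ 32/3 since c is the largest side.
So 11 ≤ c ≤ 15. For each c, b runs from ⌈(32 − c)/2⌉ up to c (then a = 32 − b − c satisfies 1 ≤ a ≤ b automatically), giving c − ⌈(32 − c)/2⌉ + 1 choices.
Summing over c: 1 + 3 + 4 + 6 + 7 = 21
Check (closed form: nearest integer to p²/48 for even p, (p+3)²/48 for odd p): 32²/48 = 1024/48 ≈ 21.33 → 21

21 triangles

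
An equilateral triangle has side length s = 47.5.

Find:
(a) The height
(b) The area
(a) The height splits the triangle into two 30-60-90 halves: h = s·√3/2 = 47.5·1.73205/2 ≈ 82.2724/2 ≈ 41.1362
(b) Area = (√3/4)·s² = (√3/4)·47.5² = (√3/4)·2256.25 ≈ 0.433013·2256.25 ≈ 976.985

Height = 41.14, Area = 977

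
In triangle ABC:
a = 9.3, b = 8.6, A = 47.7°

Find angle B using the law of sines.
a/sin(A) = b/sin(B)  ⇒  sin(B) = b·sin(A)/a = 8.6·sin(47.7°)/9.3
sin(47.7°) ≈ 0.739631
sin(B) ≈ 8.6·0.739631/9.3 ≈ 6.36083/9.3 ≈ 0.68396
B = arcsin(0.68396) ≈ 43.1539°
(Since b ≤ a we need B ≤ A, so the obtuse alternative 180° − 43.1539° ≈ 136.846° is rejected.)

B = 43.15°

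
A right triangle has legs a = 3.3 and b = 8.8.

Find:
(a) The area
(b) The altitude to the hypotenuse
(a) The legs are perpendicular, so Area = ½·a·b = ½·3.3·8.8 = ½·29.04 = 14.52
(b) Hypotenuse c = √(a² + b²) = √(10.89 + 77.44) = √88.33 ≈ 9.3984
    Area = ½·c·h_c  ⇒  h_c = 2·Area/c = 29.04/9.3984 ≈ 3.08989

Area = 14.52, h_c = 3.09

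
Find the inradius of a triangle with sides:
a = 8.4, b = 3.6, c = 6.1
r = Area/s where s is the semi-perimeter.
s = (8.4 + 3.6 + 6.1)/2 = 18.1/2 = 9.05
Area = √(s(s−a)(s−b)(s−c)) = √(9.05·0.65·5.45·2.95) ≈ √94.5759 ≈ 9.72501
r ≈ 9.72501/9.05 ≈ 1.07459

r = 1.075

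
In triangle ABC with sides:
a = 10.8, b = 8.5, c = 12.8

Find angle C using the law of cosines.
c² = a² + b² − 2ab·cos(C)  ⇒  cos(C) = (a² + b² − c²)/(2ab)
cos(C) = (10.8² + 8.5² − 12.8²)/(2·10.8·8.5) = (116.64 + 72.25 − 163.84)/183.6 = 25.05/183.6 ≈ 0.136438
C = arccos(0.136438) ≈ 82.1582°

C = 82.16°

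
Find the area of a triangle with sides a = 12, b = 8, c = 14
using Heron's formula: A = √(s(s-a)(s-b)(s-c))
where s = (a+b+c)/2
s = (12 + 8 + 14)/2 = 34/2 = 17
s − a = 5, s − b = 9, s − c = 3
s(s−a)(s−b)(s−c) = 17·5·9·3 = 2295
Area = √2295 ≈ 47.9062

s = 17.0, Area = 47.91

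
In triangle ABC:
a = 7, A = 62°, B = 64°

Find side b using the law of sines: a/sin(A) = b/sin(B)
a/sin(A) = b/sin(B)  ⇒  b = a·sin(B)/sin(A) = 7·sin(64°)/sin(62°)
sin(64°) ≈ 0.898794, sin(62°) ≈ 0.882948
b ≈ 7·0.898794/0.882948 ≈ 6.29156/0.882948 ≈ 7.12563

b = 7.126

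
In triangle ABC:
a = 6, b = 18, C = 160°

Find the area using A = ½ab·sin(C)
A = ½·a·b·sin(C) = ½·6·18·sin(160°)
sin(160°) ≈ 0.34202
A ≈ ½·108·0.34202 = 54·0.34202 ≈ 18.4691

Area = 18.47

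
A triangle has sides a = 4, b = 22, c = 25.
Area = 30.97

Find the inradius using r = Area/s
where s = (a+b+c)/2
s = (4 + 22 + 25)/2 = 51/2 = 25.5
r = Area/s = 30.97/25.5 ≈ 1.21451

r = 1.215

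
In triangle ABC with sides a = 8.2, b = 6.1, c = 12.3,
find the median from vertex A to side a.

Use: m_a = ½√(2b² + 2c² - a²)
m_a = ½√(2·6.1² + 2·12.3² − 8.2²) = ½√(2·37.21 + 2·151.29 − 67.24) = ½√(74.42 + 302.58 − 67.24) = ½√309.76
√309.76 ≈ 17.6, so m_a ≈ 8.8

m_a = 8.8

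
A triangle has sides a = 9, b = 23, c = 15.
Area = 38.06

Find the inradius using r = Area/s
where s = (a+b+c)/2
s = (9 + 23 + 15)/2 = 47/2 = 23.5
r = Area/s = 38.06/23.5 ≈ 1.61957

r = 1.62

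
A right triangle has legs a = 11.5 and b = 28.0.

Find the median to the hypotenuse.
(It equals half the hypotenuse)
Hypotenuse c = √(a² + b²) = √(132.25 + 784) = √916.25 ≈ 30.2696
Median to hypotenuse = c/2 ≈ 30.2696/2 ≈ 15.1348

Median = 15.13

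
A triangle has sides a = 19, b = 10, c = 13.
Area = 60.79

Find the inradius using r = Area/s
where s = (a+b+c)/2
s = (19 + 10 + 13)/2 = 42/2 = 21
r = Area/s = 60.79/21 ≈ 2.89476

r = 2.895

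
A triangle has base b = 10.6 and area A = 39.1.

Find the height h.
A = ½·b·h  ⇒  h = 2A/b = 2·39.1/10.6 = 78.2/10.6 ≈ 7.37736

h = 7.377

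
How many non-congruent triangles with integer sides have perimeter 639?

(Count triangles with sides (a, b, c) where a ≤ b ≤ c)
Let a ≤ b ≤ c with a + b + c = 639. The only binding inequality is a + b > c, i.e. 639 − c > c, so c < 639/2; and c ≥ 639/3 since c is the largest side.
So 213 ≤ c ≤ 319. For each c, b runs from ⌈(639 − c)/2⌉ up to c (then a = 639 − b − c satisfies 1 ≤ a ≤ b automatically), giving c − ⌈(639 − c)/2⌉ + 1 choices.
Summing over c: 1 + 2 + 4 + 5 + … + 158 + 160  (107 terms, c = 213, …, 319) = 8587
Check (closed form: nearest integer to p²/48 for even p, (p+3)²/48 for odd p): (639+3)²/48 = 642²/48 = 412164/48 ≈ 8586.75 → 8587

8587 triangles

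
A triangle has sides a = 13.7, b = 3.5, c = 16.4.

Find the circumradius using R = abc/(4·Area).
First find the area with Heron's formula.
s = (13.7 + 3.5 + 16.4)/2 = 16.8
Area = √(s(s−a)(s−b)(s−c)) = √(16.8·3.1·13.3·0.4) ≈ √277.066 ≈ 16.6453
abc = 13.7·3.5·16.4 = 786.38
R = abc/(4·Area) ≈ 786.38/(4·16.6453) = 786.38/66.5812 ≈ 11.8109

R = 11.81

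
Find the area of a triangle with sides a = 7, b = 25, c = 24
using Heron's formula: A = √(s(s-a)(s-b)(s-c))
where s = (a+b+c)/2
s = (7 + 25 + 24)/2 = 56/2 = 28
s − a = 21, s − b = 3, s − c = 4
s(s−a)(s−b)(s−c) = 28·21·3·4 = 7056
Area = √7056 ≈ 84

s = 28.0, Area = 84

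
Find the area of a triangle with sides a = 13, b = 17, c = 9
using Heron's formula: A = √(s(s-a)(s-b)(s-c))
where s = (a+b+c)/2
s = (13 + 17 + 9)/2 = 39/2 = 19.5
s − a = 6.5, s − b = 2.5, s − c = 10.5
s(s−a)(s−b)(s−c) = 19.5·6.5·2.5·10.5 = 3327.1875
Area = √3327.1875 ≈ 57.6818

s = 19.5, Area = 57.68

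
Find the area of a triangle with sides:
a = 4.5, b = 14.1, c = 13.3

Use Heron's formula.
s = (4.5 + 14.1 + 13.3)/2 = 31.9/2 = 15.95
s − a = 11.45, s − b = 1.85, s − c = 2.65
s(s−a)(s−b)(s−c) = 15.95·11.45·1.85·2.65 ≈ 895.331
Area = √895.331 ≈ 29.9221

Area = 29.92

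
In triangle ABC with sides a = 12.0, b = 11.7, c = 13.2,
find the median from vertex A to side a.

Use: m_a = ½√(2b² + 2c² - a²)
m_a = ½√(2·11.7² + 2·13.2² − 12.0²) = ½√(2·136.89 + 2·174.24 − 144) = ½√(273.78 + 348.48 − 144) = ½√478.26
√478.26 ≈ 21.8692, so m_a ≈ 10.9346

m_a = 10.93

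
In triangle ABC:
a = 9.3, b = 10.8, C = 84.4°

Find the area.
Two sides and the included angle (SAS): A = ½·a·b·sin(C) = ½·9.3·10.8·sin(84.4°)
sin(84.4°) ≈ 0.995227
A ≈ ½·100.44·0.995227 = 50.22·0.995227 ≈ 49.9803

Area = 49.98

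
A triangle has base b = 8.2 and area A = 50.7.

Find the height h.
A = ½·b·h  ⇒  h = 2A/b = 2·50.7/8.2 = 101.4/8.2 ≈ 12.3659

h = 12.37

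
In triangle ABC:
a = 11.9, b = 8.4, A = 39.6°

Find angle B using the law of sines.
a/sin(A) = b/sin(B)  ⇒  sin(B) = b·sin(A)/a = 8.4·sin(39.6°)/11.9
sin(39.6°) ≈ 0.637424
sin(B) ≈ 8.4·0.637424/11.9 ≈ 5.35436/11.9 ≈ 0.449946
B = arcsin(0.449946) ≈ 26.7402°
(Since b ≤ a we need B ≤ A, so the obtuse alternative 180° − 26.7402° ≈ 153.26° is rejected.)

B = 26.74°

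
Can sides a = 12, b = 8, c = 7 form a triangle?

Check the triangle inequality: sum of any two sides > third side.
a + b vs c: 12 + 8 = 20 > 7  ✓
a + c vs b: 12 + 7 = 19 > 8  ✓
b + c vs a: 8 + 7 = 15 > 12  ✓

Yes, triangle inequality satisfied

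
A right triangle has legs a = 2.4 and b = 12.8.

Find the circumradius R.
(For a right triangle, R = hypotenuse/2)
Hypotenuse c = √(a² + b²) = √(5.76 + 163.84) = √169.6 ≈ 13.0231
R = c/2 ≈ 13.0231/2 ≈ 6.51153

R = 6.512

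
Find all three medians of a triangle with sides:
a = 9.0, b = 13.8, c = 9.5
Median formula: m_a = ½√(2b² + 2c² − a²) (and cyclically). a² = 81, b² = 190.44, c² = 90.25.
m_a = ½√(2·190.44 + 2·90.25 − 81) = ½√480.38 ≈ ½·21.9176 ≈ 10.9588
m_b = ½√(2·81 + 2·90.25 − 190.44) = ½√152.06 ≈ ½·12.3313 ≈ 6.16563
m_c = ½√(2·81 + 2·190.44 − 90.25) = ½√452.63 ≈ ½·21.2751 ≈ 10.6376

m_a = 10.96, m_b = 6.166, m_c = 10.64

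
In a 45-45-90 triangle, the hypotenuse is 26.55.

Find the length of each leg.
In a 45-45-90 triangle hypotenuse = leg·√2, so leg = hypotenuse/√2.
Leg = 26.55/√2 ≈ 26.55/1.41421 ≈ 18.7737

Each leg = 18.77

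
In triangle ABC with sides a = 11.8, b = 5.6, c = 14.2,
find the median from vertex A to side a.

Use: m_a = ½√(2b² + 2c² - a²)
m_a = ½√(2·5.6² + 2·14.2² − 11.8²) = ½√(2·31.36 + 2·201.64 − 139.24) = ½√(62.72 + 403.28 − 139.24) = ½√326.76
√326.76 ≈ 18.0765, so m_a ≈ 9.03825

m_a = 9.038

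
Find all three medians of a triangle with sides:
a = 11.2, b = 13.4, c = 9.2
Median formula: m_a = ½√(2b² + 2c² − a²) (and cyclically). a² = 125.44, b² = 179.56, c² = 84.64.
m_a = ½√(2·179.56 + 2·84.64 − 125.44) = ½√402.96 ≈ ½·20.0739 ≈ 10.0369
m_b = ½√(2·125.44 + 2·84.64 − 179.56) = ½√240.6 ≈ ½·15.5113 ≈ 7.75564
m_c = ½√(2·125.44 + 2·179.56 − 84.64) = ½√525.36 ≈ ½·22.9207 ≈ 11.4604

m_a = 10.04, m_b = 7.756, m_c = 11.46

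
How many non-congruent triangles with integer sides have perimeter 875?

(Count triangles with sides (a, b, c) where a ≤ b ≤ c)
Let a ≤ b ≤ c with a + b + c = 875. The only binding inequality is a + b > c, i.e. 875 − c > c, so c < 875/2; and c ≥ 875/3 since c is the largest side.
So 292 ≤ c ≤ 437. For each c, b runs from ⌈(875 − c)/2⌉ up to c (then a = 875 − b − c satisfies 1 ≤ a ≤ b automatically), giving c − ⌈(875 − c)/2⌉ + 1 choices.
Summing over c: 1 + 3 + 4 + 6 + … + 217 + 219  (146 terms, c = 292, …, 437) = 16060
Check (closed form: nearest integer to p²/48 for even p, (p+3)²/48 for odd p): (875+3)²/48 = 878²/48 = 770884/48 ≈ 16060.08 → 16060

16060 triangles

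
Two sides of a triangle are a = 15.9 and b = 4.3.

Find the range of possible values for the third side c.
Triangle inequality: |a − b| < c < a + b
|a − b| = |15.9 − 4.3| = 11.6
a + b = 15.9 + 4.3 = 20.2

11.6 < c < 20.2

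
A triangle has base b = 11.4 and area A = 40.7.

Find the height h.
A = ½·b·h  ⇒  h = 2A/b = 2·40.7/11.4 = 81.4/11.4 ≈ 7.14035

h = 7.14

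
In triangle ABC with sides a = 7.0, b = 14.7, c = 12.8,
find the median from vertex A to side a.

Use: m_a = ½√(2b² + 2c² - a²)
m_a = ½√(2·14.7² + 2·12.8² − 7.0²) = ½√(2·216.09 + 2·163.84 − 49) = ½√(432.18 + 327.68 − 49) = ½√710.86
√710.86 ≈ 26.662, so m_a ≈ 13.331

m_a = 13.33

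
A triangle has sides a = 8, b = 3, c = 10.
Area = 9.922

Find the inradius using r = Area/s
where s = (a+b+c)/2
s = (8 + 3 + 10)/2 = 21/2 = 10.5
r = Area/s = 9.922/10.5 ≈ 0.944952

r = 0.945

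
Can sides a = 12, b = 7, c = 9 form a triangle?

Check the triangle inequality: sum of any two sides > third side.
a + b vs c: 12 + 7 = 19 > 9  ✓
a + c vs b: 12 + 9 = 21 > 7  ✓
b + c vs a: 7 + 9 = 16 > 12  ✓

Yes, triangle inequality satisfied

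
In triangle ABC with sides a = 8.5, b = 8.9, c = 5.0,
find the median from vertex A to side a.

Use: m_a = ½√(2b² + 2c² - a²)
m_a = ½√(2·8.9² + 2·5.0² − 8.5²) = ½√(2·79.21 + 2·25 − 72.25) = ½√(158.42 + 50 − 72.25) = ½√136.17
√136.17 ≈ 11.6692, so m_a ≈ 5.8346

m_a = 5.835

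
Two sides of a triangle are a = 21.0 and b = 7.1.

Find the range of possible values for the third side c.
Triangle inequality: |a − b| < c < a + b
|a − b| = |21.0 − 7.1| = 13.9
a + b = 21.0 + 7.1 = 28.1

13.9 < c < 28.1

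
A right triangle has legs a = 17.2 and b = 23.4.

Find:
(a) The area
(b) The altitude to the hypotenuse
(a) The legs are perpendicular, so Area = ½·a·b = ½·17.2·23.4 = ½·402.48 = 201.24
(b) Hypotenuse c = √(a² + b²) = √(295.84 + 547.56) = √843.4 ≈ 29.0413
    Area = ½·c·h_c  ⇒  h_c = 2·Area/c = 402.48/29.0413 ≈ 13.8589

Area = 201.24, h_c = 13.86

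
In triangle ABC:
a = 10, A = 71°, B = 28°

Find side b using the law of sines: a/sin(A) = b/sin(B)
a/sin(A) = b/sin(B)  ⇒  b = a·sin(B)/sin(A) = 10·sin(28°)/sin(71°)
sin(28°) ≈ 0.469472, sin(71°) ≈ 0.945519
b ≈ 10·0.469472/0.945519 ≈ 4.69472/0.945519 ≈ 4.96523

b = 4.965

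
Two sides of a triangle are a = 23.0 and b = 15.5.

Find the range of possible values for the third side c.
Triangle inequality: |a − b| < c < a + b
|a − b| = |23.0 − 15.5| = 7.5
a + b = 23.0 + 15.5 = 38.5

7.5 < c < 38.5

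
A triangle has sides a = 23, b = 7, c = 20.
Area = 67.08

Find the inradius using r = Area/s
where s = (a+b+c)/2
s = (23 + 7 + 20)/2 = 50/2 = 25
r = Area/s = 67.08/25 ≈ 2.6832

r = 2.683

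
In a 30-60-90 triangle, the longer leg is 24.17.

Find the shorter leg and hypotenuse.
In a 30-60-90 triangle the sides are in ratio 1 : √3 : 2, so short leg = long leg/√3 and hypotenuse = 2·(short leg).
Short leg = 24.17/√3 ≈ 24.17/1.73205 ≈ 13.9546
Hypotenuse = 2·13.9546 ≈ 27.9091

Short leg = 13.95, Hypotenuse = 27.91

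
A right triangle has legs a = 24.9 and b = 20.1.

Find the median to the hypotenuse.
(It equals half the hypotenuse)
Hypotenuse c = √(a² + b²) = √(620.01 + 404.01) = √1024.02 ≈ 32.0003
Median to hypotenuse = c/2 ≈ 32.0003/2 ≈ 16.0002

Median = 16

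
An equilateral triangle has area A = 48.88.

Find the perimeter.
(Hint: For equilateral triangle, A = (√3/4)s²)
A = (√3/4)s²  ⇒  s² = 4A/√3 = 4·48.88/√3 = 195.52/1.73205 ≈ 112.884
s ≈ √112.884 ≈ 10.6247
Perimeter = 3s ≈ 3·10.6247 ≈ 31.874

Perimeter = 31.87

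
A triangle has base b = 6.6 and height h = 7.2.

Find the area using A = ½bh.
A = ½·b·h = ½·6.6·7.2 = ½·47.52 = 23.76

Area = 23.76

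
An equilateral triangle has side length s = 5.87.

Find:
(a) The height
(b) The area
(a) The height splits the triangle into two 30-60-90 halves: h = s·√3/2 = 5.87·1.73205/2 ≈ 10.1671/2 ≈ 5.08357
(b) Area = (√3/4)·s² = (√3/4)·5.87² = (√3/4)·34.4569 ≈ 0.433013·34.4569 ≈ 14.9203

Height = 5.084, Area = 14.92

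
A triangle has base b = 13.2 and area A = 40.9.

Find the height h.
A = ½·b·h  ⇒  h = 2A/b = 2·40.9/13.2 = 81.8/13.2 ≈ 6.19697

h = 6.197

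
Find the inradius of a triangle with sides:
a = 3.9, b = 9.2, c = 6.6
r = Area/s where s is the semi-perimeter.
s = (3.9 + 9.2 + 6.6)/2 = 19.7/2 = 9.85
Area = √(s(s−a)(s−b)(s−c)) = √(9.85·5.95·0.65·3.25) ≈ √123.808 ≈ 11.1269
r ≈ 11.1269/9.85 ≈ 1.12964

r = 1.13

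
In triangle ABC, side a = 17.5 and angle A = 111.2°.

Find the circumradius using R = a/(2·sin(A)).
R = a/(2·sin(A)) = 17.5/(2·sin(111.2°))
sin(111.2°) ≈ 0.932324
R ≈ 17.5/(2·0.932324) = 17.5/1.86465 ≈ 9.38515

R = 9.385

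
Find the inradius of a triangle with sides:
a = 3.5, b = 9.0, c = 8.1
r = Area/s where s is the semi-perimeter.
s = (3.5 + 9.0 + 8.1)/2 = 20.6/2 = 10.3
Area = √(s(s−a)(s−b)(s−c)) = √(10.3·6.8·1.3·2.2) ≈ √200.314 ≈ 14.1532
r ≈ 14.1532/10.3 ≈ 1.3741

r = 1.374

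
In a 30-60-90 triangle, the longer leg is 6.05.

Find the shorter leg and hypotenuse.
In a 30-60-90 triangle the sides are in ratio 1 : √3 : 2, so short leg = long leg/√3 and hypotenuse = 2·(short leg).
Short leg = 6.05/√3 ≈ 6.05/1.73205 ≈ 3.49297
Hypotenuse = 2·3.49297 ≈ 6.98594

Short leg = 3.493, Hypotenuse = 6.986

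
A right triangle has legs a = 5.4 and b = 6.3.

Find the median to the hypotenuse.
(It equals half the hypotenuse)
Hypotenuse c = √(a² + b²) = √(29.16 + 39.69) = √68.85 ≈ 8.29759
Median to hypotenuse = c/2 ≈ 8.29759/2 ≈ 4.1488

Median = 4.149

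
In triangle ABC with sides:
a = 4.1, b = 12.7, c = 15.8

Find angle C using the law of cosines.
c² = a² + b² − 2ab·cos(C)  ⇒  cos(C) = (a² + b² − c²)/(2ab)
cos(C) = (4.1² + 12.7² − 15.8²)/(2·4.1·12.7) = (16.81 + 161.29 − 249.64)/104.14 = -71.54/104.14 ≈ -0.68696
C = arccos(-0.68696) ≈ 133.39°

C = 133.4°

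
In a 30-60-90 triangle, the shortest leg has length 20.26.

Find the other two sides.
In a 30-60-90 triangle the sides are in ratio 1 : √3 : 2 (short leg : long leg : hypotenuse).
Long leg = 20.26·√3 ≈ 20.26·1.73205 ≈ 35.0913
Hypotenuse = 2·20.26 = 40.52

Long leg = 20.26√3 = 35.09, Hypotenuse = 40.52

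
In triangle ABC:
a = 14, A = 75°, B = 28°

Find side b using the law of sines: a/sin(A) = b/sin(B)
a/sin(A) = b/sin(B)  ⇒  b = a·sin(B)/sin(A) = 14·sin(28°)/sin(75°)
sin(28°) ≈ 0.469472, sin(75°) ≈ 0.965926
b ≈ 14·0.469472/0.965926 ≈ 6.5726/0.965926 ≈ 6.80446

b = 6.804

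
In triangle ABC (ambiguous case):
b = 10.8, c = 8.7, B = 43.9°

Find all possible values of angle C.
b/sin(B) = c/sin(C)  ⇒  sin(C) = c·sin(B)/b = 8.7·sin(43.9°)/10.8
sin(43.9°) ≈ 0.693402
sin(C) ≈ 8.7·0.693402/10.8 ≈ 6.0326/10.8 ≈ 0.558574
Candidate 1: C₁ = arcsin(0.558574) ≈ 33.9572°  →  A = 180° − 43.9° − 33.9572° ≈ 102.143° > 0, valid
Candidate 2: C₂ = 180° − C₁ ≈ 146.043°  →  A = 180° − 43.9° − 146.043° ≈ -9.9428° ≤ 0, not a valid triangle

C = 33.96° (one solution)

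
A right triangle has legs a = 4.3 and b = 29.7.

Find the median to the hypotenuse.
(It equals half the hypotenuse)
Hypotenuse c = √(a² + b²) = √(18.49 + 882.09) = √900.58 ≈ 30.0097
Median to hypotenuse = c/2 ≈ 30.0097/2 ≈ 15.0048

Median = 15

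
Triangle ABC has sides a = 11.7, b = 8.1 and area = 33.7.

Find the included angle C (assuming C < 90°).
Area = ½·a·b·sin(C)  ⇒  sin(C) = 2·Area/(a·b) = 2·33.7/(11.7·8.1) = 67.4/94.77 ≈ 0.711196
C = arcsin(0.711196) ≈ 45.3323° (taking the acute solution since C < 90°)

C = 45.33°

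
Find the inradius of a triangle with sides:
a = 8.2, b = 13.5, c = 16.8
r = Area/s where s is the semi-perimeter.
s = (8.2 + 13.5 + 16.8)/2 = 38.5/2 = 19.25
Area = √(s(s−a)(s−b)(s−c)) = √(19.25·11.05·5.75·2.45) ≈ √2996.59 ≈ 54.7411
r ≈ 54.7411/19.25 ≈ 2.84369

r = 2.844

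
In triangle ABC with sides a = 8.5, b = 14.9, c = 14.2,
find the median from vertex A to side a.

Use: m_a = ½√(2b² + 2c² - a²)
m_a = ½√(2·14.9² + 2·14.2² − 8.5²) = ½√(2·222.01 + 2·201.64 − 72.25) = ½√(444.02 + 403.28 − 72.25) = ½√775.05
√775.05 ≈ 27.8397, so m_a ≈ 13.9199

m_a = 13.92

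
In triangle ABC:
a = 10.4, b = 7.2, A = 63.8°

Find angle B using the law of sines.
a/sin(A) = b/sin(B)  ⇒  sin(B) = b·sin(A)/a = 7.2·sin(63.8°)/10.4
sin(63.8°) ≈ 0.897258
sin(B) ≈ 7.2·0.897258/10.4 ≈ 6.46026/10.4 ≈ 0.621179
B = arcsin(0.621179) ≈ 38.4023°
(Since b ≤ a we need B ≤ A, so the obtuse alternative 180° − 38.4023° ≈ 141.598° is rejected.)

B = 38.4°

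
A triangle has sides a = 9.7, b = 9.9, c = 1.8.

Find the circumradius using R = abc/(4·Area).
First find the area with Heron's formula.
s = (9.7 + 9.9 + 1.8)/2 = 10.7
Area = √(s(s−a)(s−b)(s−c)) = √(10.7·1·0.8·8.9) ≈ √76.184 ≈ 8.72834
abc = 9.7·9.9·1.8 = 172.854
R = abc/(4·Area) ≈ 172.854/(4·8.72834) = 172.854/34.9134 ≈ 4.95094

R = 4.951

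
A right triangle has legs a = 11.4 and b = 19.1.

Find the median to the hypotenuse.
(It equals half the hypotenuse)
Hypotenuse c = √(a² + b²) = √(129.96 + 364.81) = √494.77 ≈ 22.2434
Median to hypotenuse = c/2 ≈ 22.2434/2 ≈ 11.1217

Median = 11.12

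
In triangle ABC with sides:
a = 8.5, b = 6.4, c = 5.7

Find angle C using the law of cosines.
c² = a² + b² − 2ab·cos(C)  ⇒  cos(C) = (a² + b² − c²)/(2ab)
cos(C) = (8.5² + 6.4² − 5.7²)/(2·8.5·6.4) = (72.25 + 40.96 − 32.49)/108.8 = 80.72/108.8 ≈ 0.741912
C = arccos(0.741912) ≈ 42.1055°

C = 42.11°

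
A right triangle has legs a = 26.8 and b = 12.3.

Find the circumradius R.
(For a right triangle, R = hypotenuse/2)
Hypotenuse c = √(a² + b²) = √(718.24 + 151.29) = √869.53 ≈ 29.4878
R = c/2 ≈ 29.4878/2 ≈ 14.7439

R = 14.74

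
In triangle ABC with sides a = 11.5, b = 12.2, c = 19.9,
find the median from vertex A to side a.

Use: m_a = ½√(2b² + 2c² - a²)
m_a = ½√(2·12.2² + 2·19.9² − 11.5²) = ½√(2·148.84 + 2·396.01 − 132.25) = ½√(297.68 + 792.02 − 132.25) = ½√957.45
√957.45 ≈ 30.9427, so m_a ≈ 15.4713

m_a = 15.47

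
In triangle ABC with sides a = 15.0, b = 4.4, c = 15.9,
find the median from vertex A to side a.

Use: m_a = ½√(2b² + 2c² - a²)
m_a = ½√(2·4.4² + 2·15.9² − 15.0²) = ½√(2·19.36 + 2·252.81 − 225) = ½√(38.72 + 505.62 − 225) = ½√319.34
√319.34 ≈ 17.8701, so m_a ≈ 8.93504

m_a = 8.935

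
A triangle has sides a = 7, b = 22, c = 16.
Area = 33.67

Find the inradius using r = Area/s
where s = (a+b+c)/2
s = (7 + 22 + 16)/2 = 45/2 = 22.5
r = Area/s = 33.67/22.5 ≈ 1.49644

r = 1.496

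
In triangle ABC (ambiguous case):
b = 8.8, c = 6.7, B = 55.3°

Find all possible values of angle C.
b/sin(B) = c/sin(C)  ⇒  sin(C) = c·sin(B)/b = 6.7·sin(55.3°)/8.8
sin(55.3°) ≈ 0.822144
sin(C) ≈ 6.7·0.822144/8.8 ≈ 5.50837/8.8 ≈ 0.625951
Candidate 1: C₁ = arcsin(0.625951) ≈ 38.752°  →  A = 180° − 55.3° − 38.752° ≈ 85.948° > 0, valid
Candidate 2: C₂ = 180° − C₁ ≈ 141.248°  →  A = 180° − 55.3° − 141.248° ≈ -16.548° ≤ 0, not a valid triangle

C = 38.75° (one solution)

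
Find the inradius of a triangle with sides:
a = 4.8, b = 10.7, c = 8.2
r = Area/s where s is the semi-perimeter.
s = (4.8 + 10.7 + 8.2)/2 = 23.7/2 = 11.85
Area = √(s(s−a)(s−b)(s−c)) = √(11.85·7.05·1.15·3.65) ≈ √350.67 ≈ 18.7262
r ≈ 18.7262/11.85 ≈ 1.58027

r = 1.58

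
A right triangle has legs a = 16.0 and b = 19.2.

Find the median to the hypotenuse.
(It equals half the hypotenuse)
Hypotenuse c = √(a² + b²) = √(256 + 368.64) = √624.64 ≈ 24.9928
Median to hypotenuse = c/2 ≈ 24.9928/2 ≈ 12.4964

Median = 12.5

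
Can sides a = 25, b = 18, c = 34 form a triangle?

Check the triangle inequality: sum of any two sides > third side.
a + b vs c: 25 + 18 = 43 > 34  ✓
a + c vs b: 25 + 34 = 59 > 18  ✓
b + c vs a: 18 + 34 = 52 > 25  ✓

Yes, triangle inequality satisfied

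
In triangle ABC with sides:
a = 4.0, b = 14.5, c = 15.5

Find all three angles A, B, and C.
Law of cosines for each angle (a² = 16, b² = 210.25, c² = 240.25):
cos(A) = (b² + c² − a²)/(2bc) = (210.25 + 240.25 − 16)/(2·14.5·15.5) = 434.5/449.5 ≈ 0.96663  ⇒  A ≈ 14.8434°
cos(B) = (a² + c² − b²)/(2ac) = (16 + 240.25 − 210.25)/(2·4.0·15.5) = 46/124 ≈ 0.370968  ⇒  B ≈ 68.2247°
cos(C) = (a² + b² − c²)/(2ab) = (16 + 210.25 − 240.25)/(2·4.0·14.5) = -14/116 ≈ -0.12069  ⇒  C ≈ 96.9319°
Check: A + B + C ≈ 180°

A = 14.84°, B = 68.22°, C = 96.93°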